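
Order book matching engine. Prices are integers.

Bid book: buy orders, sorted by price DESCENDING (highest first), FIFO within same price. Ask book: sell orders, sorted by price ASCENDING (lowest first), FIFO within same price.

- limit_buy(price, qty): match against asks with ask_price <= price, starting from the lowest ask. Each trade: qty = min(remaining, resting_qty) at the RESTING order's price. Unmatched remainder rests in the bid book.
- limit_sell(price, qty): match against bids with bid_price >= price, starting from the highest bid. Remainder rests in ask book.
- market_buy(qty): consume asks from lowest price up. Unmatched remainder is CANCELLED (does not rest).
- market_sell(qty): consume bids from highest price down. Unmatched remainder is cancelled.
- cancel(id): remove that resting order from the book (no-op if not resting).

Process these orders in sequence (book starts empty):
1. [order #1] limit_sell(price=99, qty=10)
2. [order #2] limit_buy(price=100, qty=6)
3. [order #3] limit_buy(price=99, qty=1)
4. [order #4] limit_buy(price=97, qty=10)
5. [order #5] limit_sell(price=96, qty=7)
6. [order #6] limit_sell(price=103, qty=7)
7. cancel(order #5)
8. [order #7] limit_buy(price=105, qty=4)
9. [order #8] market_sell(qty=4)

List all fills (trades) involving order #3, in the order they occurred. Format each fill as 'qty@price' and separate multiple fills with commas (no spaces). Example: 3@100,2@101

After op 1 [order #1] limit_sell(price=99, qty=10): fills=none; bids=[-] asks=[#1:10@99]
After op 2 [order #2] limit_buy(price=100, qty=6): fills=#2x#1:6@99; bids=[-] asks=[#1:4@99]
After op 3 [order #3] limit_buy(price=99, qty=1): fills=#3x#1:1@99; bids=[-] asks=[#1:3@99]
After op 4 [order #4] limit_buy(price=97, qty=10): fills=none; bids=[#4:10@97] asks=[#1:3@99]
After op 5 [order #5] limit_sell(price=96, qty=7): fills=#4x#5:7@97; bids=[#4:3@97] asks=[#1:3@99]
After op 6 [order #6] limit_sell(price=103, qty=7): fills=none; bids=[#4:3@97] asks=[#1:3@99 #6:7@103]
After op 7 cancel(order #5): fills=none; bids=[#4:3@97] asks=[#1:3@99 #6:7@103]
After op 8 [order #7] limit_buy(price=105, qty=4): fills=#7x#1:3@99 #7x#6:1@103; bids=[#4:3@97] asks=[#6:6@103]
After op 9 [order #8] market_sell(qty=4): fills=#4x#8:3@97; bids=[-] asks=[#6:6@103]

Answer: 1@99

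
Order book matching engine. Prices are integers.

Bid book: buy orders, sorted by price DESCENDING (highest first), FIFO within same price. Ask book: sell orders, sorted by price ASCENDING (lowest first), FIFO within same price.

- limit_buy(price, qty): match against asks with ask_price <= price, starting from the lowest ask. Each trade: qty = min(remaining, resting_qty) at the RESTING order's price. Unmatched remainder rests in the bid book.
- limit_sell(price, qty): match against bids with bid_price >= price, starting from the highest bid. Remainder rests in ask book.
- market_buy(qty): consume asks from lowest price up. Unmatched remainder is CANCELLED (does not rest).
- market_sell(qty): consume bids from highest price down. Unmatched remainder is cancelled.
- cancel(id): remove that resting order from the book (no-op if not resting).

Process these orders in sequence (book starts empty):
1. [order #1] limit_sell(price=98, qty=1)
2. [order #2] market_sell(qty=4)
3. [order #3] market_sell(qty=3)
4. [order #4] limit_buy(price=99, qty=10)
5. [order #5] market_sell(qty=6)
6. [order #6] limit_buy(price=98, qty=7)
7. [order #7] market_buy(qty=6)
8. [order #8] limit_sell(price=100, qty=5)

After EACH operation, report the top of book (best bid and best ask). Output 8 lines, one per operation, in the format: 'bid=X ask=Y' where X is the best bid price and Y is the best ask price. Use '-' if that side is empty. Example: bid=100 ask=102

Answer: bid=- ask=98
bid=- ask=98
bid=- ask=98
bid=99 ask=-
bid=99 ask=-
bid=99 ask=-
bid=99 ask=-
bid=99 ask=100

Derivation:
After op 1 [order #1] limit_sell(price=98, qty=1): fills=none; bids=[-] asks=[#1:1@98]
After op 2 [order #2] market_sell(qty=4): fills=none; bids=[-] asks=[#1:1@98]
After op 3 [order #3] market_sell(qty=3): fills=none; bids=[-] asks=[#1:1@98]
After op 4 [order #4] limit_buy(price=99, qty=10): fills=#4x#1:1@98; bids=[#4:9@99] asks=[-]
After op 5 [order #5] market_sell(qty=6): fills=#4x#5:6@99; bids=[#4:3@99] asks=[-]
After op 6 [order #6] limit_buy(price=98, qty=7): fills=none; bids=[#4:3@99 #6:7@98] asks=[-]
After op 7 [order #7] market_buy(qty=6): fills=none; bids=[#4:3@99 #6:7@98] asks=[-]
After op 8 [order #8] limit_sell(price=100, qty=5): fills=none; bids=[#4:3@99 #6:7@98] asks=[#8:5@100]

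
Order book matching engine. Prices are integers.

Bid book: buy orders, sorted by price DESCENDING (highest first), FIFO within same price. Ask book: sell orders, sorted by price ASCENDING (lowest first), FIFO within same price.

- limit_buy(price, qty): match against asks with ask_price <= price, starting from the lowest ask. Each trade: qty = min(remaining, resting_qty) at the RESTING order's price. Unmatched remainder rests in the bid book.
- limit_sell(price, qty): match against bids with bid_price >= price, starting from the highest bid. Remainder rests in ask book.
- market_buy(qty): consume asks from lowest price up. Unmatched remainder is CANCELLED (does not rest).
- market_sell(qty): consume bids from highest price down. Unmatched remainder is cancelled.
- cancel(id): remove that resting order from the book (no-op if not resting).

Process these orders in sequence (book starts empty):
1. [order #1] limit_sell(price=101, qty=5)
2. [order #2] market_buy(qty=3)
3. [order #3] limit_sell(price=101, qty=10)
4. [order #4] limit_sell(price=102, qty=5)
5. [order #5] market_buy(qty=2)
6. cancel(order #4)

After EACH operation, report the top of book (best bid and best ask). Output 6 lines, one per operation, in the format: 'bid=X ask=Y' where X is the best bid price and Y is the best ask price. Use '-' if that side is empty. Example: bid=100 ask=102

Answer: bid=- ask=101
bid=- ask=101
bid=- ask=101
bid=- ask=101
bid=- ask=101
bid=- ask=101

Derivation:
After op 1 [order #1] limit_sell(price=101, qty=5): fills=none; bids=[-] asks=[#1:5@101]
After op 2 [order #2] market_buy(qty=3): fills=#2x#1:3@101; bids=[-] asks=[#1:2@101]
After op 3 [order #3] limit_sell(price=101, qty=10): fills=none; bids=[-] asks=[#1:2@101 #3:10@101]
After op 4 [order #4] limit_sell(price=102, qty=5): fills=none; bids=[-] asks=[#1:2@101 #3:10@101 #4:5@102]
After op 5 [order #5] market_buy(qty=2): fills=#5x#1:2@101; bids=[-] asks=[#3:10@101 #4:5@102]
After op 6 cancel(order #4): fills=none; bids=[-] asks=[#3:10@101]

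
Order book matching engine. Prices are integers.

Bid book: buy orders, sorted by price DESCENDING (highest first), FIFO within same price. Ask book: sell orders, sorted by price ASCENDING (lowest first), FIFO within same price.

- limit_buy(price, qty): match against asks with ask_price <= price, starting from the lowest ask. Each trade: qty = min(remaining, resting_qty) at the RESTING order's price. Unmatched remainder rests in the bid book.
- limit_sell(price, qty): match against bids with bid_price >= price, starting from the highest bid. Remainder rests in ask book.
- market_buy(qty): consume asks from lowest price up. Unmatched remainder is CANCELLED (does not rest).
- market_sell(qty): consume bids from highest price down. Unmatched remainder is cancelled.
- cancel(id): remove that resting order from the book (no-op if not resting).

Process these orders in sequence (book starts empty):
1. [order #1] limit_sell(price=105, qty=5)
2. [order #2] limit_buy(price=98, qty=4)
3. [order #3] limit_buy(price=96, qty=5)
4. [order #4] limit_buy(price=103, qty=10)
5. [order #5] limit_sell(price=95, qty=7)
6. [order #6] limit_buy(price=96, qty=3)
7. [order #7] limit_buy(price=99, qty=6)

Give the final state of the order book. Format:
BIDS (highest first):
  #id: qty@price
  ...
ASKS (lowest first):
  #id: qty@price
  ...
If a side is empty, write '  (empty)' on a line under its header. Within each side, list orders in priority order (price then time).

After op 1 [order #1] limit_sell(price=105, qty=5): fills=none; bids=[-] asks=[#1:5@105]
After op 2 [order #2] limit_buy(price=98, qty=4): fills=none; bids=[#2:4@98] asks=[#1:5@105]
After op 3 [order #3] limit_buy(price=96, qty=5): fills=none; bids=[#2:4@98 #3:5@96] asks=[#1:5@105]
After op 4 [order #4] limit_buy(price=103, qty=10): fills=none; bids=[#4:10@103 #2:4@98 #3:5@96] asks=[#1:5@105]
After op 5 [order #5] limit_sell(price=95, qty=7): fills=#4x#5:7@103; bids=[#4:3@103 #2:4@98 #3:5@96] asks=[#1:5@105]
After op 6 [order #6] limit_buy(price=96, qty=3): fills=none; bids=[#4:3@103 #2:4@98 #3:5@96 #6:3@96] asks=[#1:5@105]
After op 7 [order #7] limit_buy(price=99, qty=6): fills=none; bids=[#4:3@103 #7:6@99 #2:4@98 #3:5@96 #6:3@96] asks=[#1:5@105]

Answer: BIDS (highest first):
  #4: 3@103
  #7: 6@99
  #2: 4@98
  #3: 5@96
  #6: 3@96
ASKS (lowest first):
  #1: 5@105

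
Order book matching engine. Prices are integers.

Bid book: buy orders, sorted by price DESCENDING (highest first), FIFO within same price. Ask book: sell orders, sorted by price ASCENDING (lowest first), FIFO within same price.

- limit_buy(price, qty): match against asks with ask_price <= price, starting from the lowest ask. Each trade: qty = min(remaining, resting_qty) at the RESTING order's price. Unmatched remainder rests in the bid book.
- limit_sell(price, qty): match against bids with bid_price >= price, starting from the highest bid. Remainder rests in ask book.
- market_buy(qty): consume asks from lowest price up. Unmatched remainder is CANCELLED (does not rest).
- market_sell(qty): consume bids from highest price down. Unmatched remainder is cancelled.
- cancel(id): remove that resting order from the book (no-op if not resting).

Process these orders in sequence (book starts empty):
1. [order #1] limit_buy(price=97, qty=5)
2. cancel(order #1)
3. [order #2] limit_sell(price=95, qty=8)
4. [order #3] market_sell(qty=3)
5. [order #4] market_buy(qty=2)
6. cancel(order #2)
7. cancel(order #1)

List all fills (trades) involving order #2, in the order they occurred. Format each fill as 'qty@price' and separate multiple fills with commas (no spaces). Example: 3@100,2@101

Answer: 2@95

Derivation:
After op 1 [order #1] limit_buy(price=97, qty=5): fills=none; bids=[#1:5@97] asks=[-]
After op 2 cancel(order #1): fills=none; bids=[-] asks=[-]
After op 3 [order #2] limit_sell(price=95, qty=8): fills=none; bids=[-] asks=[#2:8@95]
After op 4 [order #3] market_sell(qty=3): fills=none; bids=[-] asks=[#2:8@95]
After op 5 [order #4] market_buy(qty=2): fills=#4x#2:2@95; bids=[-] asks=[#2:6@95]
After op 6 cancel(order #2): fills=none; bids=[-] asks=[-]
After op 7 cancel(order #1): fills=none; bids=[-] asks=[-]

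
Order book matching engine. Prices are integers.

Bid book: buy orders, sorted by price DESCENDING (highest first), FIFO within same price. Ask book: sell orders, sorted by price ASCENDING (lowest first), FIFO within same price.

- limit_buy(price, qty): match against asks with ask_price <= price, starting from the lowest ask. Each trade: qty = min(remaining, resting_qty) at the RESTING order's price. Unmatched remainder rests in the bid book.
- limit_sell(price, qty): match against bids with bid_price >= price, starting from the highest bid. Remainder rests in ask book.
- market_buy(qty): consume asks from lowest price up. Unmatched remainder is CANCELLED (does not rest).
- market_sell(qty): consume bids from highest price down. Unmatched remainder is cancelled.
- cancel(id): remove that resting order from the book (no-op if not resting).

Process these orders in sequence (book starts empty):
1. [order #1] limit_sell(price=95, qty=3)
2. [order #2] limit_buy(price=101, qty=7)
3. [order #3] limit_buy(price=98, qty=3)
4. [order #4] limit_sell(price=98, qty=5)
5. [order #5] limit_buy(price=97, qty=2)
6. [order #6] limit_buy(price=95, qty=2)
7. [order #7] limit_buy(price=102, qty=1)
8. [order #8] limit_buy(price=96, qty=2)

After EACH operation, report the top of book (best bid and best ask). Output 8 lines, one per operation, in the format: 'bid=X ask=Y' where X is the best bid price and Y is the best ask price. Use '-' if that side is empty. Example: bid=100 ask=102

Answer: bid=- ask=95
bid=101 ask=-
bid=101 ask=-
bid=98 ask=-
bid=98 ask=-
bid=98 ask=-
bid=102 ask=-
bid=102 ask=-

Derivation:
After op 1 [order #1] limit_sell(price=95, qty=3): fills=none; bids=[-] asks=[#1:3@95]
After op 2 [order #2] limit_buy(price=101, qty=7): fills=#2x#1:3@95; bids=[#2:4@101] asks=[-]
After op 3 [order #3] limit_buy(price=98, qty=3): fills=none; bids=[#2:4@101 #3:3@98] asks=[-]
After op 4 [order #4] limit_sell(price=98, qty=5): fills=#2x#4:4@101 #3x#4:1@98; bids=[#3:2@98] asks=[-]
After op 5 [order #5] limit_buy(price=97, qty=2): fills=none; bids=[#3:2@98 #5:2@97] asks=[-]
After op 6 [order #6] limit_buy(price=95, qty=2): fills=none; bids=[#3:2@98 #5:2@97 #6:2@95] asks=[-]
After op 7 [order #7] limit_buy(price=102, qty=1): fills=none; bids=[#7:1@102 #3:2@98 #5:2@97 #6:2@95] asks=[-]
After op 8 [order #8] limit_buy(price=96, qty=2): fills=none; bids=[#7:1@102 #3:2@98 #5:2@97 #8:2@96 #6:2@95] asks=[-]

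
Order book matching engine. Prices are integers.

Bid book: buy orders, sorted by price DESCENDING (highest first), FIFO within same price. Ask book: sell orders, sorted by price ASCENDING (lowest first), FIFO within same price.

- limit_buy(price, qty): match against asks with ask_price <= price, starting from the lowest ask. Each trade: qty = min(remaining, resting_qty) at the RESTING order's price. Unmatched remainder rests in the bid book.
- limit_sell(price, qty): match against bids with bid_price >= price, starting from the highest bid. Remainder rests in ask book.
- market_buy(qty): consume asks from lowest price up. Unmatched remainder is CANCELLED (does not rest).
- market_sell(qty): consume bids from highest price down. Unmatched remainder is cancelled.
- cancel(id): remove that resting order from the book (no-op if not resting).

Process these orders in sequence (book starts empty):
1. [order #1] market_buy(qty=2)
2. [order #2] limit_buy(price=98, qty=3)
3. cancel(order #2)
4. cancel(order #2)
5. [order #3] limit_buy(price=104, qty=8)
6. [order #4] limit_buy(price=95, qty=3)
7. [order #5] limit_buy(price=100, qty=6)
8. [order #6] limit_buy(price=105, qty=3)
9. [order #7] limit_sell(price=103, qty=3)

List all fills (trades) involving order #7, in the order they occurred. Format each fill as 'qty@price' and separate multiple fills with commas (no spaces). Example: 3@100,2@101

After op 1 [order #1] market_buy(qty=2): fills=none; bids=[-] asks=[-]
After op 2 [order #2] limit_buy(price=98, qty=3): fills=none; bids=[#2:3@98] asks=[-]
After op 3 cancel(order #2): fills=none; bids=[-] asks=[-]
After op 4 cancel(order #2): fills=none; bids=[-] asks=[-]
After op 5 [order #3] limit_buy(price=104, qty=8): fills=none; bids=[#3:8@104] asks=[-]
After op 6 [order #4] limit_buy(price=95, qty=3): fills=none; bids=[#3:8@104 #4:3@95] asks=[-]
After op 7 [order #5] limit_buy(price=100, qty=6): fills=none; bids=[#3:8@104 #5:6@100 #4:3@95] asks=[-]
After op 8 [order #6] limit_buy(price=105, qty=3): fills=none; bids=[#6:3@105 #3:8@104 #5:6@100 #4:3@95] asks=[-]
After op 9 [order #7] limit_sell(price=103, qty=3): fills=#6x#7:3@105; bids=[#3:8@104 #5:6@100 #4:3@95] asks=[-]

Answer: 3@105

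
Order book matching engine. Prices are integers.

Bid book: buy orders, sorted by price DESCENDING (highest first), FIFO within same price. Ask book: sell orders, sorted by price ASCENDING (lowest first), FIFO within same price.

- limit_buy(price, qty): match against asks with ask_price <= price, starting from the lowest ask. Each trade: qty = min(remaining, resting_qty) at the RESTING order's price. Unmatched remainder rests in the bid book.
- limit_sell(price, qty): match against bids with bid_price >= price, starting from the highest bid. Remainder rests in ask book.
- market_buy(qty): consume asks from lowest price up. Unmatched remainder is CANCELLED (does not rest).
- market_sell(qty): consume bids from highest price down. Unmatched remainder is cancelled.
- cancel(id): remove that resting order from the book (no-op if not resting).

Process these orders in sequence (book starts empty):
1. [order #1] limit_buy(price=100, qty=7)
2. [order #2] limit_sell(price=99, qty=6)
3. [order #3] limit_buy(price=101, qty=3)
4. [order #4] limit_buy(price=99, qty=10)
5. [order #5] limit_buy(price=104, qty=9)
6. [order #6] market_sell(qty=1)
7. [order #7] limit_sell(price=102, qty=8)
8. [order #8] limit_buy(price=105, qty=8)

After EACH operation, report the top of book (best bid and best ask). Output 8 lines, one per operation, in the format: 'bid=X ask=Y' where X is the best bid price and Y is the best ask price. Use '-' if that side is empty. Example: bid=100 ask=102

Answer: bid=100 ask=-
bid=100 ask=-
bid=101 ask=-
bid=101 ask=-
bid=104 ask=-
bid=104 ask=-
bid=101 ask=-
bid=105 ask=-

Derivation:
After op 1 [order #1] limit_buy(price=100, qty=7): fills=none; bids=[#1:7@100] asks=[-]
After op 2 [order #2] limit_sell(price=99, qty=6): fills=#1x#2:6@100; bids=[#1:1@100] asks=[-]
After op 3 [order #3] limit_buy(price=101, qty=3): fills=none; bids=[#3:3@101 #1:1@100] asks=[-]
After op 4 [order #4] limit_buy(price=99, qty=10): fills=none; bids=[#3:3@101 #1:1@100 #4:10@99] asks=[-]
After op 5 [order #5] limit_buy(price=104, qty=9): fills=none; bids=[#5:9@104 #3:3@101 #1:1@100 #4:10@99] asks=[-]
After op 6 [order #6] market_sell(qty=1): fills=#5x#6:1@104; bids=[#5:8@104 #3:3@101 #1:1@100 #4:10@99] asks=[-]
After op 7 [order #7] limit_sell(price=102, qty=8): fills=#5x#7:8@104; bids=[#3:3@101 #1:1@100 #4:10@99] asks=[-]
After op 8 [order #8] limit_buy(price=105, qty=8): fills=none; bids=[#8:8@105 #3:3@101 #1:1@100 #4:10@99] asks=[-]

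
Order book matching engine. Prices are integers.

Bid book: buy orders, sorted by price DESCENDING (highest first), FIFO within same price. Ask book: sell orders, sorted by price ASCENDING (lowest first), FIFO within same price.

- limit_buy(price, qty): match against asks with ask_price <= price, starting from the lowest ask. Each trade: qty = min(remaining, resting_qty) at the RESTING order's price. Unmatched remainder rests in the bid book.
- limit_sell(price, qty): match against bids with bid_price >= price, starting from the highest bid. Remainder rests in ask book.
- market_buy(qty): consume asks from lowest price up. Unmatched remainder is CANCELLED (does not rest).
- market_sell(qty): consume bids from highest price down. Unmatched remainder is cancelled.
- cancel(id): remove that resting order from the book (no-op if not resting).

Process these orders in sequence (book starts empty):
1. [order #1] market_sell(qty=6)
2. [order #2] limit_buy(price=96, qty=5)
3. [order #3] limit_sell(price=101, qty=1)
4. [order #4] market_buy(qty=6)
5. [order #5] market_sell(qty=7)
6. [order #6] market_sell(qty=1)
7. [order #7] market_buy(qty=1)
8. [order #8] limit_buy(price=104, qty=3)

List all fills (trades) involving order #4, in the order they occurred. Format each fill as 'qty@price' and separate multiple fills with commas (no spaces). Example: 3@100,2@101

After op 1 [order #1] market_sell(qty=6): fills=none; bids=[-] asks=[-]
After op 2 [order #2] limit_buy(price=96, qty=5): fills=none; bids=[#2:5@96] asks=[-]
After op 3 [order #3] limit_sell(price=101, qty=1): fills=none; bids=[#2:5@96] asks=[#3:1@101]
After op 4 [order #4] market_buy(qty=6): fills=#4x#3:1@101; bids=[#2:5@96] asks=[-]
After op 5 [order #5] market_sell(qty=7): fills=#2x#5:5@96; bids=[-] asks=[-]
After op 6 [order #6] market_sell(qty=1): fills=none; bids=[-] asks=[-]
After op 7 [order #7] market_buy(qty=1): fills=none; bids=[-] asks=[-]
After op 8 [order #8] limit_buy(price=104, qty=3): fills=none; bids=[#8:3@104] asks=[-]

Answer: 1@101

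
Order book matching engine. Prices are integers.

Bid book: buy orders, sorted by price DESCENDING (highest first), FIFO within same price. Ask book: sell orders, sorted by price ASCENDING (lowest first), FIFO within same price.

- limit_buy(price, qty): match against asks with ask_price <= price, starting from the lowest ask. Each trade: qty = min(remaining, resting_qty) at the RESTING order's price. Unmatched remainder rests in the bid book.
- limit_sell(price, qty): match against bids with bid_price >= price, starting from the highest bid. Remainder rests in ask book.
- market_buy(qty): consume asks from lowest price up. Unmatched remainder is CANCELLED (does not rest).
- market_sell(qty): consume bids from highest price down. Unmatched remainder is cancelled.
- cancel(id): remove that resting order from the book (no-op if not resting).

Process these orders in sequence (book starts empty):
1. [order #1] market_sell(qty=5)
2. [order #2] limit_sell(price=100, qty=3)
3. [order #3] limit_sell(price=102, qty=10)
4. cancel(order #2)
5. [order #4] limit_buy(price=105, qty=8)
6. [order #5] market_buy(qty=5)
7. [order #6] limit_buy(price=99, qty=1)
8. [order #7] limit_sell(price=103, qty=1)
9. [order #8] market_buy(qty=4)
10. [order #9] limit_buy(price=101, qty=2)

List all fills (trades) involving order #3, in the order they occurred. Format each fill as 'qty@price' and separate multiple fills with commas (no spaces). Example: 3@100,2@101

Answer: 8@102,2@102

Derivation:
After op 1 [order #1] market_sell(qty=5): fills=none; bids=[-] asks=[-]
After op 2 [order #2] limit_sell(price=100, qty=3): fills=none; bids=[-] asks=[#2:3@100]
After op 3 [order #3] limit_sell(price=102, qty=10): fills=none; bids=[-] asks=[#2:3@100 #3:10@102]
After op 4 cancel(order #2): fills=none; bids=[-] asks=[#3:10@102]
After op 5 [order #4] limit_buy(price=105, qty=8): fills=#4x#3:8@102; bids=[-] asks=[#3:2@102]
After op 6 [order #5] market_buy(qty=5): fills=#5x#3:2@102; bids=[-] asks=[-]
After op 7 [order #6] limit_buy(price=99, qty=1): fills=none; bids=[#6:1@99] asks=[-]
After op 8 [order #7] limit_sell(price=103, qty=1): fills=none; bids=[#6:1@99] asks=[#7:1@103]
After op 9 [order #8] market_buy(qty=4): fills=#8x#7:1@103; bids=[#6:1@99] asks=[-]
After op 10 [order #9] limit_buy(price=101, qty=2): fills=none; bids=[#9:2@101 #6:1@99] asks=[-]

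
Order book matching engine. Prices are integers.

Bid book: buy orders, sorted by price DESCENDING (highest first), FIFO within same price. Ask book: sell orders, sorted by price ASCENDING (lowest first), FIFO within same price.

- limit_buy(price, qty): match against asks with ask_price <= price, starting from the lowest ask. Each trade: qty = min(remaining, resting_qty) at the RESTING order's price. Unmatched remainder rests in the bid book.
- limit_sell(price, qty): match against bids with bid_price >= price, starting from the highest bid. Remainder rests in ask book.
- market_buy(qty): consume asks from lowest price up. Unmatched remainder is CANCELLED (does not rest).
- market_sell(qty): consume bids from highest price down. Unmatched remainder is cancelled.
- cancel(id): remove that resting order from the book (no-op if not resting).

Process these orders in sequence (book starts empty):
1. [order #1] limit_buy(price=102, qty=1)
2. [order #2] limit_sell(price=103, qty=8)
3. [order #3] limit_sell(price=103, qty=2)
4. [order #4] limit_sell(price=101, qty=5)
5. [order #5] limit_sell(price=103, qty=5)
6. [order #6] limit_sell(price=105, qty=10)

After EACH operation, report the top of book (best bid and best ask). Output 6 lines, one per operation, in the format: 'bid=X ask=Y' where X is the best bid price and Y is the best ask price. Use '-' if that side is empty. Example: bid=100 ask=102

Answer: bid=102 ask=-
bid=102 ask=103
bid=102 ask=103
bid=- ask=101
bid=- ask=101
bid=- ask=101

Derivation:
After op 1 [order #1] limit_buy(price=102, qty=1): fills=none; bids=[#1:1@102] asks=[-]
After op 2 [order #2] limit_sell(price=103, qty=8): fills=none; bids=[#1:1@102] asks=[#2:8@103]
After op 3 [order #3] limit_sell(price=103, qty=2): fills=none; bids=[#1:1@102] asks=[#2:8@103 #3:2@103]
After op 4 [order #4] limit_sell(price=101, qty=5): fills=#1x#4:1@102; bids=[-] asks=[#4:4@101 #2:8@103 #3:2@103]
After op 5 [order #5] limit_sell(price=103, qty=5): fills=none; bids=[-] asks=[#4:4@101 #2:8@103 #3:2@103 #5:5@103]
After op 6 [order #6] limit_sell(price=105, qty=10): fills=none; bids=[-] asks=[#4:4@101 #2:8@103 #3:2@103 #5:5@103 #6:10@105]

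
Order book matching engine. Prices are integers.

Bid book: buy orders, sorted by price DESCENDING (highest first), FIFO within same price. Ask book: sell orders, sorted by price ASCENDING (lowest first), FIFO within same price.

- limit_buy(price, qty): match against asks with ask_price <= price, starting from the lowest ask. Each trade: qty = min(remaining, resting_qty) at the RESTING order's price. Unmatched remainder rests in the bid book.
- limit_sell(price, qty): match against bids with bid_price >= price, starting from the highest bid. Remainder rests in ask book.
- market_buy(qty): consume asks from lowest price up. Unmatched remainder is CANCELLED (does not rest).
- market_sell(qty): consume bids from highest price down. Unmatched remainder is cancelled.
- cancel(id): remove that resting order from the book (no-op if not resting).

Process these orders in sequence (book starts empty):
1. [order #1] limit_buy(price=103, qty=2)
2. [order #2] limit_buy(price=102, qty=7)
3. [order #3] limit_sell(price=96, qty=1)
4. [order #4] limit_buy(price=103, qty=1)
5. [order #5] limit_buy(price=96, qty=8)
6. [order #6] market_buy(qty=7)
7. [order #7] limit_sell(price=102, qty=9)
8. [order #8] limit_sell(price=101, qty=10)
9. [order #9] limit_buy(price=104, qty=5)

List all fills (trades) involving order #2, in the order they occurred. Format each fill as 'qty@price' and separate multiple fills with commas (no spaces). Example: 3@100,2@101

After op 1 [order #1] limit_buy(price=103, qty=2): fills=none; bids=[#1:2@103] asks=[-]
After op 2 [order #2] limit_buy(price=102, qty=7): fills=none; bids=[#1:2@103 #2:7@102] asks=[-]
After op 3 [order #3] limit_sell(price=96, qty=1): fills=#1x#3:1@103; bids=[#1:1@103 #2:7@102] asks=[-]
After op 4 [order #4] limit_buy(price=103, qty=1): fills=none; bids=[#1:1@103 #4:1@103 #2:7@102] asks=[-]
After op 5 [order #5] limit_buy(price=96, qty=8): fills=none; bids=[#1:1@103 #4:1@103 #2:7@102 #5:8@96] asks=[-]
After op 6 [order #6] market_buy(qty=7): fills=none; bids=[#1:1@103 #4:1@103 #2:7@102 #5:8@96] asks=[-]
After op 7 [order #7] limit_sell(price=102, qty=9): fills=#1x#7:1@103 #4x#7:1@103 #2x#7:7@102; bids=[#5:8@96] asks=[-]
After op 8 [order #8] limit_sell(price=101, qty=10): fills=none; bids=[#5:8@96] asks=[#8:10@101]
After op 9 [order #9] limit_buy(price=104, qty=5): fills=#9x#8:5@101; bids=[#5:8@96] asks=[#8:5@101]

Answer: 7@102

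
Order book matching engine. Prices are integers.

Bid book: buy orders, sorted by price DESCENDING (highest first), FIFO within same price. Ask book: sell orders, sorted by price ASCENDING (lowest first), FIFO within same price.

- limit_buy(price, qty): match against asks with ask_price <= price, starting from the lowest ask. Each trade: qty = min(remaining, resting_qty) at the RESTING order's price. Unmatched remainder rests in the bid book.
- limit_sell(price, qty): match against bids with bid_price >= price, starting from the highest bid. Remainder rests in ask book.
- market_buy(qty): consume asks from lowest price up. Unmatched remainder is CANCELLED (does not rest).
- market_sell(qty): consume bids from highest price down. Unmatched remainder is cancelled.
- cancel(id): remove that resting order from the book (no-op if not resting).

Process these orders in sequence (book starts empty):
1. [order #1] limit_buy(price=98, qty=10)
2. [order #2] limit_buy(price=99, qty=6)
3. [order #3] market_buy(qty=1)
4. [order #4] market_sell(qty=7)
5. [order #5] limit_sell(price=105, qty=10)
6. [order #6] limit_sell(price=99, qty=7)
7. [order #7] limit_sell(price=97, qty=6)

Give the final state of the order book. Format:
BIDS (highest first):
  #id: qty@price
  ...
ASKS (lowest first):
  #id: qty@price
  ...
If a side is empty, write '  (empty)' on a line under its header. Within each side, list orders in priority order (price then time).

After op 1 [order #1] limit_buy(price=98, qty=10): fills=none; bids=[#1:10@98] asks=[-]
After op 2 [order #2] limit_buy(price=99, qty=6): fills=none; bids=[#2:6@99 #1:10@98] asks=[-]
After op 3 [order #3] market_buy(qty=1): fills=none; bids=[#2:6@99 #1:10@98] asks=[-]
After op 4 [order #4] market_sell(qty=7): fills=#2x#4:6@99 #1x#4:1@98; bids=[#1:9@98] asks=[-]
After op 5 [order #5] limit_sell(price=105, qty=10): fills=none; bids=[#1:9@98] asks=[#5:10@105]
After op 6 [order #6] limit_sell(price=99, qty=7): fills=none; bids=[#1:9@98] asks=[#6:7@99 #5:10@105]
After op 7 [order #7] limit_sell(price=97, qty=6): fills=#1x#7:6@98; bids=[#1:3@98] asks=[#6:7@99 #5:10@105]

Answer: BIDS (highest first):
  #1: 3@98
ASKS (lowest first):
  #6: 7@99
  #5: 10@105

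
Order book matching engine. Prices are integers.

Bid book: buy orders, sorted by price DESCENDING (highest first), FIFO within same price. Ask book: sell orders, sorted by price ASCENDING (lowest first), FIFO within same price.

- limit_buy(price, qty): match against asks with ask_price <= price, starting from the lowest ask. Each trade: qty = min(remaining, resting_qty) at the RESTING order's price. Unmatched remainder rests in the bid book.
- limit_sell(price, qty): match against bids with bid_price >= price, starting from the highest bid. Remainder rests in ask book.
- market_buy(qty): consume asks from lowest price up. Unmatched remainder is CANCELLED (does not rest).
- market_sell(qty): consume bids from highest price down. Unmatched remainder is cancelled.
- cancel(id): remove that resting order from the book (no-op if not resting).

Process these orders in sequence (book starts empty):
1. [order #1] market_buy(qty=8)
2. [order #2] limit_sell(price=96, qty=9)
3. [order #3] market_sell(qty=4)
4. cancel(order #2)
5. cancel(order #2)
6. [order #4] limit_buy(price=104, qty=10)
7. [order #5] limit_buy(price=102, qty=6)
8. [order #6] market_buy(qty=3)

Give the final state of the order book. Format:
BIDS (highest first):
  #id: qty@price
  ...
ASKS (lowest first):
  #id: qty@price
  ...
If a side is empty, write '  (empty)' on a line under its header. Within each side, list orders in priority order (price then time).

After op 1 [order #1] market_buy(qty=8): fills=none; bids=[-] asks=[-]
After op 2 [order #2] limit_sell(price=96, qty=9): fills=none; bids=[-] asks=[#2:9@96]
After op 3 [order #3] market_sell(qty=4): fills=none; bids=[-] asks=[#2:9@96]
After op 4 cancel(order #2): fills=none; bids=[-] asks=[-]
After op 5 cancel(order #2): fills=none; bids=[-] asks=[-]
After op 6 [order #4] limit_buy(price=104, qty=10): fills=none; bids=[#4:10@104] asks=[-]
After op 7 [order #5] limit_buy(price=102, qty=6): fills=none; bids=[#4:10@104 #5:6@102] asks=[-]
After op 8 [order #6] market_buy(qty=3): fills=none; bids=[#4:10@104 #5:6@102] asks=[-]

Answer: BIDS (highest first):
  #4: 10@104
  #5: 6@102
ASKS (lowest first):
  (empty)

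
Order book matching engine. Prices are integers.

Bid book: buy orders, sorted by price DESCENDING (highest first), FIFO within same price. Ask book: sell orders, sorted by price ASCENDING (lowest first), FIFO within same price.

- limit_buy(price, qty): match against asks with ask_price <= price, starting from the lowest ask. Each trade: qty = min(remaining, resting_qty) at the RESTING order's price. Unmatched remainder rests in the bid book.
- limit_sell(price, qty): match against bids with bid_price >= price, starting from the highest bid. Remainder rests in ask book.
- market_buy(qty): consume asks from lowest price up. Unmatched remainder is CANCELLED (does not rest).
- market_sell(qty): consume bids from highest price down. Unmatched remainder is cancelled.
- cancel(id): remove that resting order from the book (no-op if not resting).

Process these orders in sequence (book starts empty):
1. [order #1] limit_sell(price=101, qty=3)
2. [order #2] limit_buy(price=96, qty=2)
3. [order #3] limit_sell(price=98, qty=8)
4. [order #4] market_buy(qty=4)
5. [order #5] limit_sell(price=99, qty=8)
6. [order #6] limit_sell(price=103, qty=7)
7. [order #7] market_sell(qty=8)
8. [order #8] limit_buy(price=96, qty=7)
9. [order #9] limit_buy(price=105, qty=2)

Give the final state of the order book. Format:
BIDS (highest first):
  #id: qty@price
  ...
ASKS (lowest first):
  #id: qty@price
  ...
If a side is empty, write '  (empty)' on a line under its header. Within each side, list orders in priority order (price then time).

After op 1 [order #1] limit_sell(price=101, qty=3): fills=none; bids=[-] asks=[#1:3@101]
After op 2 [order #2] limit_buy(price=96, qty=2): fills=none; bids=[#2:2@96] asks=[#1:3@101]
After op 3 [order #3] limit_sell(price=98, qty=8): fills=none; bids=[#2:2@96] asks=[#3:8@98 #1:3@101]
After op 4 [order #4] market_buy(qty=4): fills=#4x#3:4@98; bids=[#2:2@96] asks=[#3:4@98 #1:3@101]
After op 5 [order #5] limit_sell(price=99, qty=8): fills=none; bids=[#2:2@96] asks=[#3:4@98 #5:8@99 #1:3@101]
After op 6 [order #6] limit_sell(price=103, qty=7): fills=none; bids=[#2:2@96] asks=[#3:4@98 #5:8@99 #1:3@101 #6:7@103]
After op 7 [order #7] market_sell(qty=8): fills=#2x#7:2@96; bids=[-] asks=[#3:4@98 #5:8@99 #1:3@101 #6:7@103]
After op 8 [order #8] limit_buy(price=96, qty=7): fills=none; bids=[#8:7@96] asks=[#3:4@98 #5:8@99 #1:3@101 #6:7@103]
After op 9 [order #9] limit_buy(price=105, qty=2): fills=#9x#3:2@98; bids=[#8:7@96] asks=[#3:2@98 #5:8@99 #1:3@101 #6:7@103]

Answer: BIDS (highest first):
  #8: 7@96
ASKS (lowest first):
  #3: 2@98
  #5: 8@99
  #1: 3@101
  #6: 7@103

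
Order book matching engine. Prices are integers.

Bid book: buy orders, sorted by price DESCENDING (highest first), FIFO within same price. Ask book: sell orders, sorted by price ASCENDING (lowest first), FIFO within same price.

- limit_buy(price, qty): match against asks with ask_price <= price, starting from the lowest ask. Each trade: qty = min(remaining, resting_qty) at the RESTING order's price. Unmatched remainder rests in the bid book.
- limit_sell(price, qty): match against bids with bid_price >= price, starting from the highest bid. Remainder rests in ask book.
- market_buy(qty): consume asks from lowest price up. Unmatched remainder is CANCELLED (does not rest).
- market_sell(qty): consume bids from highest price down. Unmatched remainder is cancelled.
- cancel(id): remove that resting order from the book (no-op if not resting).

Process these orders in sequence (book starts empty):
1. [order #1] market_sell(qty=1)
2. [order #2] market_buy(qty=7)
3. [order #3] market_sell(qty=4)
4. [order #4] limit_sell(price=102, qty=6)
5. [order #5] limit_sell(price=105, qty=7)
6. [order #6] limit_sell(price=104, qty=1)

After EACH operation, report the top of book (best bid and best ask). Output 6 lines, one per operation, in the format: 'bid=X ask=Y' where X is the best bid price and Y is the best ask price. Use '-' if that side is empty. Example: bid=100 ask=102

After op 1 [order #1] market_sell(qty=1): fills=none; bids=[-] asks=[-]
After op 2 [order #2] market_buy(qty=7): fills=none; bids=[-] asks=[-]
After op 3 [order #3] market_sell(qty=4): fills=none; bids=[-] asks=[-]
After op 4 [order #4] limit_sell(price=102, qty=6): fills=none; bids=[-] asks=[#4:6@102]
After op 5 [order #5] limit_sell(price=105, qty=7): fills=none; bids=[-] asks=[#4:6@102 #5:7@105]
After op 6 [order #6] limit_sell(price=104, qty=1): fills=none; bids=[-] asks=[#4:6@102 #6:1@104 #5:7@105]

Answer: bid=- ask=-
bid=- ask=-
bid=- ask=-
bid=- ask=102
bid=- ask=102
bid=- ask=102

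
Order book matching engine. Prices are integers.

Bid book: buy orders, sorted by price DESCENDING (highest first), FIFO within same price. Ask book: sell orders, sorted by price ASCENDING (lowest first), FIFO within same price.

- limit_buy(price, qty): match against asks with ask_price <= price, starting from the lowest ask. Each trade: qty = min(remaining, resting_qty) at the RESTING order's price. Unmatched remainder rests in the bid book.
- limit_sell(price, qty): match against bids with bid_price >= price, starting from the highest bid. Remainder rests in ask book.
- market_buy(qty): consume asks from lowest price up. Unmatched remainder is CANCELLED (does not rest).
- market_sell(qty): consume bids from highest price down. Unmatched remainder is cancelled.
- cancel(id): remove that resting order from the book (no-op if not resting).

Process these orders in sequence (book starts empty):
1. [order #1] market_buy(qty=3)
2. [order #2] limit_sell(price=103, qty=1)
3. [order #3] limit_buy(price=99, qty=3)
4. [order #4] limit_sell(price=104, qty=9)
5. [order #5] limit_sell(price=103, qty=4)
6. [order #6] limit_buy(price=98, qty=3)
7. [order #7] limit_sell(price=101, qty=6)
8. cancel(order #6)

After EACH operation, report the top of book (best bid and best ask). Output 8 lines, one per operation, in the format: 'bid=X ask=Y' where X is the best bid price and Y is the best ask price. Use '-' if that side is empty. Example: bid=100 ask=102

After op 1 [order #1] market_buy(qty=3): fills=none; bids=[-] asks=[-]
After op 2 [order #2] limit_sell(price=103, qty=1): fills=none; bids=[-] asks=[#2:1@103]
After op 3 [order #3] limit_buy(price=99, qty=3): fills=none; bids=[#3:3@99] asks=[#2:1@103]
After op 4 [order #4] limit_sell(price=104, qty=9): fills=none; bids=[#3:3@99] asks=[#2:1@103 #4:9@104]
After op 5 [order #5] limit_sell(price=103, qty=4): fills=none; bids=[#3:3@99] asks=[#2:1@103 #5:4@103 #4:9@104]
After op 6 [order #6] limit_buy(price=98, qty=3): fills=none; bids=[#3:3@99 #6:3@98] asks=[#2:1@103 #5:4@103 #4:9@104]
After op 7 [order #7] limit_sell(price=101, qty=6): fills=none; bids=[#3:3@99 #6:3@98] asks=[#7:6@101 #2:1@103 #5:4@103 #4:9@104]
After op 8 cancel(order #6): fills=none; bids=[#3:3@99] asks=[#7:6@101 #2:1@103 #5:4@103 #4:9@104]

Answer: bid=- ask=-
bid=- ask=103
bid=99 ask=103
bid=99 ask=103
bid=99 ask=103
bid=99 ask=103
bid=99 ask=101
bid=99 ask=101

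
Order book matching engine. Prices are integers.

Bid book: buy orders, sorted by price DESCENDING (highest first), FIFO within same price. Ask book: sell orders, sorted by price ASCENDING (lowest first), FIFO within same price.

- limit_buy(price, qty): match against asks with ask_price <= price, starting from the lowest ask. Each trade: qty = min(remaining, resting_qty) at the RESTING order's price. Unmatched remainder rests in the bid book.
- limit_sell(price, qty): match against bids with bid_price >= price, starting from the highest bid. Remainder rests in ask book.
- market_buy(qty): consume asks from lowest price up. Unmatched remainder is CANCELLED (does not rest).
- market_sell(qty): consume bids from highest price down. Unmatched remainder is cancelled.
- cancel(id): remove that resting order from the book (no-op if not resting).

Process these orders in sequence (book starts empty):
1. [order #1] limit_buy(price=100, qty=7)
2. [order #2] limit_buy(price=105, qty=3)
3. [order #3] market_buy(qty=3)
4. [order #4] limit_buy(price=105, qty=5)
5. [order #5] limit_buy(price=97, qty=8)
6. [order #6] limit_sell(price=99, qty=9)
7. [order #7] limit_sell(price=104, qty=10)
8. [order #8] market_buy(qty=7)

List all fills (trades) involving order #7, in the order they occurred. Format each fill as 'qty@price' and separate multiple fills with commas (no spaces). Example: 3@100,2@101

After op 1 [order #1] limit_buy(price=100, qty=7): fills=none; bids=[#1:7@100] asks=[-]
After op 2 [order #2] limit_buy(price=105, qty=3): fills=none; bids=[#2:3@105 #1:7@100] asks=[-]
After op 3 [order #3] market_buy(qty=3): fills=none; bids=[#2:3@105 #1:7@100] asks=[-]
After op 4 [order #4] limit_buy(price=105, qty=5): fills=none; bids=[#2:3@105 #4:5@105 #1:7@100] asks=[-]
After op 5 [order #5] limit_buy(price=97, qty=8): fills=none; bids=[#2:3@105 #4:5@105 #1:7@100 #5:8@97] asks=[-]
After op 6 [order #6] limit_sell(price=99, qty=9): fills=#2x#6:3@105 #4x#6:5@105 #1x#6:1@100; bids=[#1:6@100 #5:8@97] asks=[-]
After op 7 [order #7] limit_sell(price=104, qty=10): fills=none; bids=[#1:6@100 #5:8@97] asks=[#7:10@104]
After op 8 [order #8] market_buy(qty=7): fills=#8x#7:7@104; bids=[#1:6@100 #5:8@97] asks=[#7:3@104]

Answer: 7@104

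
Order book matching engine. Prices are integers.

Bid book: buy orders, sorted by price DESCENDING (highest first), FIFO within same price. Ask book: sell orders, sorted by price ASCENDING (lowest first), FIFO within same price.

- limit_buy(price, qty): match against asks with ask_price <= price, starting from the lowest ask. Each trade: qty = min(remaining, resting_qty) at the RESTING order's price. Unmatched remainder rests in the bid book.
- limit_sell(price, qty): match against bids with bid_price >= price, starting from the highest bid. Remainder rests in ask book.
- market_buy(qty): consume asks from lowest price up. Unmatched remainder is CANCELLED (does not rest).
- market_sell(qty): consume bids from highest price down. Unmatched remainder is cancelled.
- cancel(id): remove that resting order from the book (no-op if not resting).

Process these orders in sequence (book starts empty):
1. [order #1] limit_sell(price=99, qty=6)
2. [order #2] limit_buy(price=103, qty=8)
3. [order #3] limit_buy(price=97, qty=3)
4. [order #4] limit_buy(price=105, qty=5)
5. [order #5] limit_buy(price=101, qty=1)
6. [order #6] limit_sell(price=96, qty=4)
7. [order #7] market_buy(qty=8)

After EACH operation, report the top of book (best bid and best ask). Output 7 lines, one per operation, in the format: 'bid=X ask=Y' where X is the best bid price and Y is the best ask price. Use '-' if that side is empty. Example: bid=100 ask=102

After op 1 [order #1] limit_sell(price=99, qty=6): fills=none; bids=[-] asks=[#1:6@99]
After op 2 [order #2] limit_buy(price=103, qty=8): fills=#2x#1:6@99; bids=[#2:2@103] asks=[-]
After op 3 [order #3] limit_buy(price=97, qty=3): fills=none; bids=[#2:2@103 #3:3@97] asks=[-]
After op 4 [order #4] limit_buy(price=105, qty=5): fills=none; bids=[#4:5@105 #2:2@103 #3:3@97] asks=[-]
After op 5 [order #5] limit_buy(price=101, qty=1): fills=none; bids=[#4:5@105 #2:2@103 #5:1@101 #3:3@97] asks=[-]
After op 6 [order #6] limit_sell(price=96, qty=4): fills=#4x#6:4@105; bids=[#4:1@105 #2:2@103 #5:1@101 #3:3@97] asks=[-]
After op 7 [order #7] market_buy(qty=8): fills=none; bids=[#4:1@105 #2:2@103 #5:1@101 #3:3@97] asks=[-]

Answer: bid=- ask=99
bid=103 ask=-
bid=103 ask=-
bid=105 ask=-
bid=105 ask=-
bid=105 ask=-
bid=105 ask=-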